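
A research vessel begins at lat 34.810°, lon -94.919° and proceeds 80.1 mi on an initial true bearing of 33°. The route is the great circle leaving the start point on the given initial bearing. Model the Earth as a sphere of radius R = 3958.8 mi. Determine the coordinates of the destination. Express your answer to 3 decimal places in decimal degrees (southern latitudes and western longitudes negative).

The arc subtends δ = 80.1/3958.8 = 0.020233 rad at the centre.
With φ₁ = 34.810° = 0.607549 rad and θ = 33° = 0.575959 rad:
sin φ₂ = sin φ₁ cos δ + cos φ₁ sin δ cos θ = (0.570857)(0.999795) + (0.821050)(0.020232)(0.838671) = 0.584672
φ₂ = asin(0.584672) = 0.624475 rad = 35.780°.
Then Δλ = atan2(0.009047, 0.666032) = 0.013583 rad, from sin θ sin δ cos φ₁ over cos δ − sin φ₁ sin φ₂.
λ₂ = λ₁ + Δλ = -94.141°.

latitude 35.780°, longitude -94.141°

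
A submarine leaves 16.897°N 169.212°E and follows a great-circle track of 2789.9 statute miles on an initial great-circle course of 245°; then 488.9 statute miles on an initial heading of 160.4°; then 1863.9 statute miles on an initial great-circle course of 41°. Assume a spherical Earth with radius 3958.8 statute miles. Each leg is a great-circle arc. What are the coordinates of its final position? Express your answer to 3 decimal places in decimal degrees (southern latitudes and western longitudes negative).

latitude 11.476°, longitude 153.300°

Apply the spherical direct solution leg by leg, carrying full precision between legs.
Leg 1: from (16.897°, 169.212°), δ = 2789.9/3958.8 = 0.704734 rad, θ = 245° → φ = -2.324°, λ = 133.224°.
Leg 2: from (-2.324°, 133.224°), δ = 488.9/3958.8 = 0.123497 rad, θ = 160.4° → φ = -8.986°, λ = 135.622°.
Leg 3: from (-8.986°, 135.622°), δ = 1863.9/3958.8 = 0.470824 rad, θ = 41° → φ = 11.476°, λ = 153.300°.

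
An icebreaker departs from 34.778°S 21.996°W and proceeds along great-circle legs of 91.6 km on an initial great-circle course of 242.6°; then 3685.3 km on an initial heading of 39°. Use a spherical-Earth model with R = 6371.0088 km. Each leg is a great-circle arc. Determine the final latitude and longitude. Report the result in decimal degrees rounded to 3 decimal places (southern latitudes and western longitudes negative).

Apply the spherical direct solution leg by leg, carrying full precision between legs.
Leg 1: from (-34.778°, -21.996°), δ = 91.6/6371.0088 = 0.014378 rad, θ = 242.6° → φ = -35.154°, λ = -22.891°.
Leg 2: from (-35.154°, -22.891°), δ = 3685.3/6371.0088 = 0.578448 rad, θ = 39° → φ = -7.742°, λ = -2.573°.

latitude -7.742°, longitude -2.573°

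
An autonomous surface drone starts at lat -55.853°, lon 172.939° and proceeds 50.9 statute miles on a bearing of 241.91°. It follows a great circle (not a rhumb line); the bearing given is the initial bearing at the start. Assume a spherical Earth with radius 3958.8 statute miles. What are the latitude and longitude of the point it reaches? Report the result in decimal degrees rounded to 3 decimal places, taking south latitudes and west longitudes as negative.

latitude -56.194°, longitude 171.771°

Central angle δ = d/R = 0.012857 rad.
Start latitude φ₁ = -0.974819 rad; initial bearing θ = 4.222126 rad.
Applying the spherical law of cosines for sides, sin φ₂ = sin φ₁ cos δ + cos φ₁ sin δ cos θ = -0.830930, so φ₂ = -56.194°.
Δλ = atan2( sin θ sin δ cos φ₁ , cos δ − sin φ₁ sin φ₂ ) = atan2(-0.006367, 0.312240) = -0.020388 rad = -1.168°.
λ₂ = 172.939° + -1.168° = 171.771°.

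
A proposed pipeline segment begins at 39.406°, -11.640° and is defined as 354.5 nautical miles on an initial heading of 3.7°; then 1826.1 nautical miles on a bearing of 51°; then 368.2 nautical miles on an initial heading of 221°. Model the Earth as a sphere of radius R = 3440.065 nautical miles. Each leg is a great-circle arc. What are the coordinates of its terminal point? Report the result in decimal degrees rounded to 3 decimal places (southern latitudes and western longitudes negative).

latitude 52.014°, longitude 28.343°

Apply the spherical direct solution leg by leg, carrying full precision between legs.
Leg 1: from (39.406°, -11.640°), δ = 354.5/3440.065 = 0.103050 rad, θ = 3.7° → φ = 45.297°, λ = -11.099°.
Leg 2: from (45.297°, -11.099°), δ = 1826.1/3440.065 = 0.530833 rad, θ = 51° → φ = 56.831°, λ = 34.882°.
Leg 3: from (56.831°, 34.882°), δ = 368.2/3440.065 = 0.107033 rad, θ = 221° → φ = 52.014°, λ = 28.343°.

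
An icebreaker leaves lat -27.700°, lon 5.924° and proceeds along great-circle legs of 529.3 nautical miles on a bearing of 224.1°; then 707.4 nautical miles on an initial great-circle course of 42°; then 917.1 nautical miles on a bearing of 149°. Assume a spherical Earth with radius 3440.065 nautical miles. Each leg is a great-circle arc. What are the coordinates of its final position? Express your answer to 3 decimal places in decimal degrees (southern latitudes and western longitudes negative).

latitude -37.536°, longitude 17.054°

Apply the spherical direct solution leg by leg, carrying full precision between legs.
Leg 1: from (-27.700°, 5.924°), δ = 529.3/3440.065 = 0.153863 rad, θ = 224.1° → φ = -33.834°, λ = -1.453°.
Leg 2: from (-33.834°, -1.453°), δ = 707.4/3440.065 = 0.205636 rad, θ = 42° → φ = -24.773°, λ = 7.202°.
Leg 3: from (-24.773°, 7.202°), δ = 917.1/3440.065 = 0.266594 rad, θ = 149° → φ = -37.536°, λ = 17.054°.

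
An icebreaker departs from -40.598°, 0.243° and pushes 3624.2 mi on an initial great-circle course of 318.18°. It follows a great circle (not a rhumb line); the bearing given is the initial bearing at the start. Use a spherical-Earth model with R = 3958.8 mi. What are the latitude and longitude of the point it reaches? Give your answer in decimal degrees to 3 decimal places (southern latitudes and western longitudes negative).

latitude 2.985°, longitude -31.721°

δ = 3624.2/3958.8 = 0.915479 rad (52.4531°).
With φ₁ = -40.598° = -0.708569 rad and θ = 318.18° = 5.553289 rad:
sin φ₂ = sin φ₁ cos δ + cos φ₁ sin δ cos θ = (-0.650748)(0.609411) + (0.759294)(0.792855)(0.745243) = 0.052071
φ₂ = asin(0.052071) = 0.052095 rad = 2.985°.
Then Δλ = atan2(-0.401416, 0.643296) = -0.557879 rad, from sin θ sin δ cos φ₁ over cos δ − sin φ₁ sin φ₂.
λ₂ = λ₁ + Δλ = -31.721°.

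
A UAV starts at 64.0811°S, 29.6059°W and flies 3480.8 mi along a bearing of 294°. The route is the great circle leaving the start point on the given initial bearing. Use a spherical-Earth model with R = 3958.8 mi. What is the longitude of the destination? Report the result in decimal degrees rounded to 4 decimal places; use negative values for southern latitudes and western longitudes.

longitude -81.0658°

The arc subtends δ = 3480.8/3958.8 = 0.879256 rad at the centre.
Converting: φ₁ = -1.118426 rad, θ = 5.131268 rad.
sin φ₂ = sin φ₁ cos δ + cos φ₁ sin δ cos θ = (-0.899414)(0.637724) + (0.437098)(0.770265)(0.406737) = -0.436637
φ₂ = asin(-0.436637) = -0.451857 rad = -25.8895°.
Then Δλ = atan2(-0.307574, 0.245007) = -0.898145 rad, from sin θ sin δ cos φ₁ over cos δ − sin φ₁ sin φ₂.
λ₂ = λ₁ + Δλ = -81.0658°.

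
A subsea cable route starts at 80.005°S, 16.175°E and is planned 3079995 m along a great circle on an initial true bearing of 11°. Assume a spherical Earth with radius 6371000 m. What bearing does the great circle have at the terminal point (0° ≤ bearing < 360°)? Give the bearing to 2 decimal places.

The arc subtends δ = 3079995/6371000 = 0.483440 rad at the centre.
Start latitude φ₁ = -1.396351 rad; initial bearing θ = 0.191986 rad.
sin φ₂ = sin φ₁ cos δ + cos φ₁ sin δ cos θ = (-0.984823)(0.885401) + (0.173562)(0.464828)(0.981627) = -0.792769
φ₂ = asin(-0.792769) = -0.915339 rad = -52.445°.
Δλ = atan2( sin θ sin δ cos φ₁ , cos δ − sin φ₁ sin φ₂ ) = atan2(0.015394, 0.104664) = 0.146031 rad = 8.367°.
λ₂ = λ₁ + Δλ = 24.542°.
The forward bearing on arrival equals the back-azimuth from the destination plus 180°.
Back-azimuth from P₂ (-52.45°, 24.54°) to P₁ (-80.00°, 16.18°), with Δλ' = λ₁ − λ₂ = -8.37°: atan2( sin Δλ' cos φ₁ , cos φ₂ sin φ₁ − sin φ₂ cos φ₁ cos Δλ' ) = 183.11°.
Final bearing = (183.11° + 180°) mod 360° = 3.11°.

final bearing 3.11°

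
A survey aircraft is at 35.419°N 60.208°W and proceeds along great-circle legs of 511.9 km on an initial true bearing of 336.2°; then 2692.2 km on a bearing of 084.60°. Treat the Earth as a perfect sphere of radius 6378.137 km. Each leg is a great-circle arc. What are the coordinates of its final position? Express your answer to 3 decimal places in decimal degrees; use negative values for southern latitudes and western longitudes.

Apply the spherical direct solution leg by leg, carrying full precision between legs.
Leg 1: from (35.419°, -60.208°), δ = 511.9/6378.137 = 0.080259 rad, θ = 336.2° → φ = 39.603°, λ = -62.615°.
Leg 2: from (39.603°, -62.615°), δ = 2692.2/6378.137 = 0.422098 rad, θ = 84.6° → φ = 37.678°, λ = -31.596°.

latitude 37.678°, longitude -31.596°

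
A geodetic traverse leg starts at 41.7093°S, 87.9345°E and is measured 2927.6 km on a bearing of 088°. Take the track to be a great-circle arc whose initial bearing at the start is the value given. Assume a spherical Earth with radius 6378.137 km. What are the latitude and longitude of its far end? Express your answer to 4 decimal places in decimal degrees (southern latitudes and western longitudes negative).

The arc subtends δ = 2927.6/6378.137 = 0.459006 rad at the centre.
With φ₁ = -41.7093° = -0.727965 rad and θ = 88° = 1.535890 rad:
Applying the spherical law of cosines for sides, sin φ₂ = sin φ₁ cos δ + cos φ₁ sin δ cos θ = -0.584940, so φ₂ = -35.7988°.
For the longitude increment, Δλ = atan2( sin θ sin δ cos φ₁, cos δ − sin φ₁ sin φ₂ ) = atan2(0.330554, 0.507303) = 33.0879°.
λ₂ = 87.9345° + 33.0879° = 121.0224°.

latitude -35.7988°, longitude 121.0224°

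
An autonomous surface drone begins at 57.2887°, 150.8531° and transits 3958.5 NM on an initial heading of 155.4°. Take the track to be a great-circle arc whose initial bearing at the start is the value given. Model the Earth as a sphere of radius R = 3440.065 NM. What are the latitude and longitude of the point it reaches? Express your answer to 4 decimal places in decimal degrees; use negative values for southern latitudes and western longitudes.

latitude -6.0544°, longitude 173.3242°

The arc subtends δ = 3958.5/3440.065 = 1.150705 rad at the centre.
Start latitude φ₁ = 0.999876 rad; initial bearing θ = 2.712242 rad.
sin φ₂ = sin φ₁ cos δ + cos φ₁ sin δ cos θ = (0.841404)(0.407844) + (0.540406)(0.913052)(-0.909236) = -0.105473
φ₂ = asin(-0.105473) = -0.105669 rad = -6.0544°.
Δλ = atan2( sin θ sin δ cos φ₁ , cos δ − sin φ₁ sin φ₂ ) = atan2(0.205401, 0.496589) = 0.392195 rad = 22.4711°.
λ₂ = λ₁ + Δλ = 173.3242°.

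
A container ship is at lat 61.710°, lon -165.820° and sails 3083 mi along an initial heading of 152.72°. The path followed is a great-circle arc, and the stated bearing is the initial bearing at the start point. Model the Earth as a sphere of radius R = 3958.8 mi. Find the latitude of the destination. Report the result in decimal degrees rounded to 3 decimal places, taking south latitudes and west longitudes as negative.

latitude 19.323°

Angular distance δ = d/R = 3083 / 3958.8 = 0.778771 rad.
Converting: φ₁ = 1.077043 rad, θ = 2.665467 rad.
Destination latitude: φ₂ = arcsin( sin φ₁ cos δ + cos φ₁ sin δ cos θ ) = arcsin(0.330894) = 19.323°.
Then Δλ = atan2(0.152579, 0.420405) = 0.348149 rad, from sin θ sin δ cos φ₁ over cos δ − sin φ₁ sin φ₂.
Hence λ₂ = -165.820° + 19.947° = -145.873°.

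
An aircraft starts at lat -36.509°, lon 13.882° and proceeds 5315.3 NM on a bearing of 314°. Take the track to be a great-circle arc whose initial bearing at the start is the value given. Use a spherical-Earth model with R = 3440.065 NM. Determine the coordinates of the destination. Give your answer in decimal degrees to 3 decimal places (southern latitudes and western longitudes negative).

Angular distance δ = d/R = 5315.3 / 3440.065 = 1.545116 rad.
With φ₁ = -36.509° = -0.637202 rad and θ = 314° = 5.480334 rad:
Destination latitude: φ₂ = arcsin( sin φ₁ cos δ + cos φ₁ sin δ cos θ ) = arcsin(0.542880) = 32.880°.
Δλ = atan2( sin θ sin δ cos φ₁ , cos δ − sin φ₁ sin φ₂ ) = atan2(-0.577988, 0.348663) = -1.028001 rad = -58.900°.
λ₂ = 13.882° + -58.900° = -45.018°.

latitude 32.880°, longitude -45.018°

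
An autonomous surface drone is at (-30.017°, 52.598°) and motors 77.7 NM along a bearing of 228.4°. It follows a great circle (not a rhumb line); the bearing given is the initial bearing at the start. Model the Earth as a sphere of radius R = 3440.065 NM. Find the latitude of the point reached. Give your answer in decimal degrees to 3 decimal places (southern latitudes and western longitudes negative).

latitude -30.871°

The arc subtends δ = 77.7/3440.065 = 0.022587 rad at the centre.
Start latitude φ₁ = -0.523895 rad; initial bearing θ = 3.986332 rad.
sin φ₂ = sin φ₁ cos δ + cos φ₁ sin δ cos θ = (-0.500257)(0.999745) + (0.865877)(0.022585)(-0.663926) = -0.513113
φ₂ = asin(-0.513113) = -0.538808 rad = -30.871°.
For the longitude increment, Δλ = atan2( sin θ sin δ cos φ₁, cos δ − sin φ₁ sin φ₂ ) = atan2(-0.014624, 0.743057) = -1.127°.
Hence λ₂ = 52.598° + -1.127° = 51.471°.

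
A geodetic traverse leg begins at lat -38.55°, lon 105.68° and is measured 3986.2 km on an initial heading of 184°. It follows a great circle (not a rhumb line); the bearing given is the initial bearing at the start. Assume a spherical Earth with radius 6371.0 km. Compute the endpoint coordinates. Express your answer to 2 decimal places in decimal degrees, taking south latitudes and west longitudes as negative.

Central angle δ = d/R = 0.625679 rad.
With φ₁ = -38.55° = -0.672824 rad and θ = 184° = 3.211406 rad:
Applying the spherical law of cosines for sides, sin φ₂ = sin φ₁ cos δ + cos φ₁ sin δ cos θ = -0.962041, so φ₂ = -74.16°.
Δλ = atan2( sin θ sin δ cos φ₁ , cos δ − sin φ₁ sin φ₂ ) = atan2(-0.031949, 0.211024) = -0.150261 rad = -8.61°.
λ₂ = 105.68° + -8.61° = 97.07°.

latitude -74.16°, longitude 97.07°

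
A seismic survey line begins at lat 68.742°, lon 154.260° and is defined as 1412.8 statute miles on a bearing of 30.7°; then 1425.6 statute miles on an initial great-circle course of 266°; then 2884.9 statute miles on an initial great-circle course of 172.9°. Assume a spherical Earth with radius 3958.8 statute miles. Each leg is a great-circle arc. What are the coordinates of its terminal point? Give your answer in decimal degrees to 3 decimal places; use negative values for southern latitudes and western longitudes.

Apply the spherical direct solution leg by leg, carrying full precision between legs.
Leg 1: from (68.742°, 154.260°), δ = 1412.8/3958.8 = 0.356876 rad, θ = 30.7° → φ = 79.158°, λ = -134.268°.
Leg 2: from (79.158°, -134.268°), δ = 1425.6/3958.8 = 0.360109 rad, θ = 266° → φ = 66.139°, λ = 165.393°.
Leg 3: from (66.139°, 165.393°), δ = 2884.9/3958.8 = 0.728731 rad, θ = 172.9° → φ = 24.516°, λ = 170.583°.

latitude 24.516°, longitude 170.583°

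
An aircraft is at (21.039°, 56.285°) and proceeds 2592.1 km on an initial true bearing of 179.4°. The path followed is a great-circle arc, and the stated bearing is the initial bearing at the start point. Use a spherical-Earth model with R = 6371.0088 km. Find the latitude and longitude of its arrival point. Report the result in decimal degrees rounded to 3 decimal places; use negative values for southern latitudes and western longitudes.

latitude -2.271°, longitude 56.523°

The arc subtends δ = 2592.1/6371.0088 = 0.406859 rad at the centre.
Converting: φ₁ = 0.367200 rad, θ = 3.131121 rad.
Destination latitude: φ₂ = arcsin( sin φ₁ cos δ + cos φ₁ sin δ cos θ ) = arcsin(-0.039628) = -2.271°.
For the longitude increment, Δλ = atan2( sin θ sin δ cos φ₁, cos δ − sin φ₁ sin φ₂ ) = atan2(0.003868, 0.932595) = 0.238°.
λ₂ = 56.285° + 0.238° = 56.523°.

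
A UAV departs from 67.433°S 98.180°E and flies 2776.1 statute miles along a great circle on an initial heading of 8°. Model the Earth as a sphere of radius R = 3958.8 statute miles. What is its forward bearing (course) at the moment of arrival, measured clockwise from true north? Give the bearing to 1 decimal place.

Angular distance δ = d/R = 2776.1 / 3958.8 = 0.701248 rad.
Converting: φ₁ = -1.176928 rad, θ = 0.139626 rad.
Applying the spherical law of cosines for sides, sin φ₂ = sin φ₁ cos δ + cos φ₁ sin δ cos θ = -0.460353, so φ₂ = -27.410°.
Then Δλ = atan2(0.034458, 0.338934) = 0.101319 rad, from sin θ sin δ cos φ₁ over cos δ − sin φ₁ sin φ₂.
λ₂ = λ₁ + Δλ = 103.985°.
The forward bearing on arrival equals the back-azimuth from the destination plus 180°.
Back-azimuth from P₂ (-27.4°, 104.0°) to P₁ (-67.4°, 98.2°), with Δλ' = λ₁ − λ₂ = -5.8°: atan2( sin Δλ' cos φ₁ , cos φ₂ sin φ₁ − sin φ₂ cos φ₁ cos Δλ' ) = 183.4°.
Final bearing = (183.4° + 180°) mod 360° = 3.4°.

final bearing 3.4°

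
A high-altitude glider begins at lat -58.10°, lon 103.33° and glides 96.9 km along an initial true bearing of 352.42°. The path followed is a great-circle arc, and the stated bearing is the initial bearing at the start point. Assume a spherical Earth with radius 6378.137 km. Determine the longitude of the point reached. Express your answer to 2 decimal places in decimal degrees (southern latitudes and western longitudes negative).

The arc subtends δ = 96.9/6378.137 = 0.015193 rad at the centre.
With φ₁ = -58.10° = -1.014036 rad and θ = 352.42° = 6.150889 rad:
Applying the spherical law of cosines for sides, sin φ₂ = sin φ₁ cos δ + cos φ₁ sin δ cos θ = -0.840916, so φ₂ = -57.24°.
Δλ = atan2( sin θ sin δ cos φ₁ , cos δ − sin φ₁ sin φ₂ ) = atan2(-0.001059, 0.285971) = -0.003703 rad = -0.21°.
Hence λ₂ = 103.33° + -0.21° = 103.12°.

longitude 103.12°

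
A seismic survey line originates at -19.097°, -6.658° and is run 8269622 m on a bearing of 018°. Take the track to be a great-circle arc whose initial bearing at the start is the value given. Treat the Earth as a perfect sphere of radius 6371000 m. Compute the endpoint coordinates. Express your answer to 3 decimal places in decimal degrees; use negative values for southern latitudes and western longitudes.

Angular distance δ = d/R = 8269622 / 6371000 = 1.298010 rad.
With φ₁ = -19.097° = -0.333306 rad and θ = 18° = 0.314159 rad:
Destination latitude: φ₂ = arcsin( sin φ₁ cos δ + cos φ₁ sin δ cos θ ) = arcsin(0.777341) = 51.018°.
Then Δλ = atan2(0.281213, 0.523737) = 0.492758 rad, from sin θ sin δ cos φ₁ over cos δ − sin φ₁ sin φ₂.
Hence λ₂ = -6.658° + 28.233° = 21.575°.

latitude 51.018°, longitude 21.575°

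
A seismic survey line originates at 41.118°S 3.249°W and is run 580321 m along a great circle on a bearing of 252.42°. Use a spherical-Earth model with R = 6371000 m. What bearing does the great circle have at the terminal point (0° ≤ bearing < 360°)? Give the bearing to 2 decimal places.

final bearing 256.93°

Angular distance δ = d/R = 580321 / 6371000 = 0.091088 rad.
Start latitude φ₁ = -0.717644 rad; initial bearing θ = 4.405560 rad.
sin φ₂ = sin φ₁ cos δ + cos φ₁ sin δ cos θ = (-0.657612)(0.995854) + (0.753357)(0.090962)(-0.302037) = -0.675583
φ₂ = asin(-0.675583) = -0.741756 rad = -42.499°.
For the longitude increment, Δλ = atan2( sin θ sin δ cos φ₁, cos δ − sin φ₁ sin φ₂ ) = atan2(-0.065326, 0.551583) = -6.754°.
λ₂ = -3.249° + -6.754° = -10.003°.
The forward bearing on arrival equals the back-azimuth from the destination plus 180°.
Back-azimuth from P₂ (-42.50°, -10.00°) to P₁ (-41.12°, -3.25°), with Δλ' = λ₁ − λ₂ = 6.75°: atan2( sin Δλ' cos φ₁ , cos φ₂ sin φ₁ − sin φ₂ cos φ₁ cos Δλ' ) = 76.93°.
Final bearing = (76.93° + 180°) mod 360° = 256.93°.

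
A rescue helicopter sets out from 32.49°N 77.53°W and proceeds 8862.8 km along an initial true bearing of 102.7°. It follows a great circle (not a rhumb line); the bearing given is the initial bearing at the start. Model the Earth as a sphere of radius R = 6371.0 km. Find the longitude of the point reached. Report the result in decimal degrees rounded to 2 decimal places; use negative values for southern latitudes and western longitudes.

longitude -3.07°

Central angle δ = d/R = 1.391116 rad.
With φ₁ = 32.49° = 0.567057 rad and θ = 102.7° = 1.792453 rad:
Applying the spherical law of cosines for sides, sin φ₂ = sin φ₁ cos δ + cos φ₁ sin δ cos θ = -0.086454, so φ₂ = -4.96°.
Δλ = atan2( sin θ sin δ cos φ₁ , cos δ − sin φ₁ sin φ₂ ) = atan2(0.809602, 0.225154) = 1.299546 rad = 74.46°.
λ₂ = -77.53° + 74.46° = -3.07°.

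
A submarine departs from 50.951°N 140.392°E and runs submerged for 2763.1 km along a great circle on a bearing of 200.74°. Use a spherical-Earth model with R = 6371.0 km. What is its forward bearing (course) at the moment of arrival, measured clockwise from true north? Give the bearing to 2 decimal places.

final bearing 194.53°

Central angle δ = d/R = 0.433700 rad.
With φ₁ = 50.951° = 0.889263 rad and θ = 200.74° = 3.503574 rad:
Applying the spherical law of cosines for sides, sin φ₂ = sin φ₁ cos δ + cos φ₁ sin δ cos θ = 0.457124, so φ₂ = 27.202°.
Then Δλ = atan2(-0.093751, 0.552411) = -0.168111 rad, from sin θ sin δ cos φ₁ over cos δ − sin φ₁ sin φ₂.
Hence λ₂ = 140.392° + -9.632° = 130.760°.
The forward bearing on arrival equals the back-azimuth from the destination plus 180°.
Back-azimuth from P₂ (27.20°, 130.76°) to P₁ (50.95°, 140.39°), with Δλ' = λ₁ − λ₂ = 9.63°: atan2( sin Δλ' cos φ₁ , cos φ₂ sin φ₁ − sin φ₂ cos φ₁ cos Δλ' ) = 14.53°.
Final bearing = (14.53° + 180°) mod 360° = 194.53°.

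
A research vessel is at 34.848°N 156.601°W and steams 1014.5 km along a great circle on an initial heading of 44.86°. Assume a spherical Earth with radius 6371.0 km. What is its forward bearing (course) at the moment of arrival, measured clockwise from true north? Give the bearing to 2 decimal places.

final bearing 50.12°

The arc subtends δ = 1014.5/6371 = 0.159237 rad at the centre.
Converting: φ₁ = 0.608212 rad, θ = 0.782955 rad.
Destination latitude: φ₂ = arcsin( sin φ₁ cos δ + cos φ₁ sin δ cos θ ) = arcsin(0.656412) = 41.027°.
For the longitude increment, Δλ = atan2( sin θ sin δ cos φ₁, cos δ − sin φ₁ sin φ₂ ) = atan2(0.091790, 0.612274) = 8.526°.
λ₂ = -156.601° + 8.526° = -148.075°.
The forward bearing on arrival equals the back-azimuth from the destination plus 180°.
Back-azimuth from P₂ (41.03°, -148.07°) to P₁ (34.85°, -156.60°), with Δλ' = λ₁ − λ₂ = -8.53°: atan2( sin Δλ' cos φ₁ , cos φ₂ sin φ₁ − sin φ₂ cos φ₁ cos Δλ' ) = 230.12°.
Final bearing = (230.12° + 180°) mod 360° = 50.12°.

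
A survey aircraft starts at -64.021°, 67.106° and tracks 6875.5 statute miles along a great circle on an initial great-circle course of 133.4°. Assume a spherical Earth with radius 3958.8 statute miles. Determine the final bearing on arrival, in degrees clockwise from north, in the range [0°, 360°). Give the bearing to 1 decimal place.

δ = 6875.5/3958.8 = 1.736764 rad (99.5092°).
With φ₁ = -64.021° = -1.117377 rad and θ = 133.4° = 2.328269 rad:
Destination latitude: φ₂ = arcsin( sin φ₁ cos δ + cos φ₁ sin δ cos θ ) = arcsin(-0.148324) = -8.530°.
Then Δλ = atan2(0.313897, -0.298543) = 2.331130 rad, from sin θ sin δ cos φ₁ over cos δ − sin φ₁ sin φ₂.
λ₂ = 67.106° + 133.564° = 200.670°, normalized to (−180°, 180°] → -159.330°.
The forward bearing on arrival equals the back-azimuth from the destination plus 180°.
Back-azimuth from P₂ (-8.5°, -159.3°) to P₁ (-64.0°, 67.1°), with Δλ' = λ₁ − λ₂ = 226.4°: atan2( sin Δλ' cos φ₁ , cos φ₂ sin φ₁ − sin φ₂ cos φ₁ cos Δλ' ) = 198.8°.
Final bearing = (198.8° + 180°) mod 360° = 18.8°.

final bearing 18.8°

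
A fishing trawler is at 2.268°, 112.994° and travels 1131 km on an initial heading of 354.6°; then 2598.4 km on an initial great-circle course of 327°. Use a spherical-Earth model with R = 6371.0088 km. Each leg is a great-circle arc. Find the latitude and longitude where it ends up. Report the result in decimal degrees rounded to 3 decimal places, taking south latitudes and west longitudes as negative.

Apply the spherical direct solution leg by leg, carrying full precision between legs.
Leg 1: from (2.268°, 112.994°), δ = 1131/6371.0088 = 0.177523 rad, θ = 354.6° → φ = 12.393°, λ = 112.019°.
Leg 2: from (12.393°, 112.019°), δ = 2598.4/6371.0088 = 0.407847 rad, θ = 327° → φ = 31.461°, λ = 97.349°.

latitude 31.461°, longitude 97.349°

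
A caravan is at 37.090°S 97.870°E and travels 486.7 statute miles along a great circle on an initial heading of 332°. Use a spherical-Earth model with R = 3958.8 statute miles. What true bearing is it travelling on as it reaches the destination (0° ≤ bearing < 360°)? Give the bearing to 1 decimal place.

final bearing 334.2°

Angular distance δ = d/R = 486.7 / 3958.8 = 0.122941 rad.
With φ₁ = -37.090° = -0.647343 rad and θ = 332° = 5.794493 rad:
Applying the spherical law of cosines for sides, sin φ₂ = sin φ₁ cos δ + cos φ₁ sin δ cos θ = -0.512145, so φ₂ = -30.807°.
Δλ = atan2( sin θ sin δ cos φ₁ , cos δ − sin φ₁ sin φ₂ ) = atan2(-0.045925, 0.683593) = -0.067080 rad = -3.843°.
Hence λ₂ = 97.870° + -3.843° = 94.027°.
The forward bearing on arrival equals the back-azimuth from the destination plus 180°.
Back-azimuth from P₂ (-30.8°, 94.0°) to P₁ (-37.1°, 97.9°), with Δλ' = λ₁ − λ₂ = 3.8°: atan2( sin Δλ' cos φ₁ , cos φ₂ sin φ₁ − sin φ₂ cos φ₁ cos Δλ' ) = 154.2°.
Final bearing = (154.2° + 180°) mod 360° = 334.2°.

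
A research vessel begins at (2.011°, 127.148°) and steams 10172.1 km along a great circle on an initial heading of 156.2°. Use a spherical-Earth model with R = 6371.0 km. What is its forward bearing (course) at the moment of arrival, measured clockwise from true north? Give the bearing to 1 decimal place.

final bearing 91.6°

The arc subtends δ = 10172.1/6371 = 1.596625 rad at the centre.
Converting: φ₁ = 0.035099 rad, θ = 2.726204 rad.
Destination latitude: φ₂ = arcsin( sin φ₁ cos δ + cos φ₁ sin δ cos θ ) = arcsin(-0.914997) = -66.205°.
Δλ = atan2( sin θ sin δ cos φ₁ , cos δ − sin φ₁ sin φ₂ ) = atan2(0.403162, 0.006282) = 1.555215 rad = 89.107°.
λ₂ = 127.148° + 89.107° = 216.255°, normalized to (−180°, 180°] → -143.745°.
The forward bearing on arrival equals the back-azimuth from the destination plus 180°.
Back-azimuth from P₂ (-66.2°, -143.7°) to P₁ (2.0°, 127.1°), with Δλ' = λ₁ − λ₂ = 270.9°: atan2( sin Δλ' cos φ₁ , cos φ₂ sin φ₁ − sin φ₂ cos φ₁ cos Δλ' ) = 271.6°.
Final bearing = (271.6° + 180°) mod 360° = 91.6°.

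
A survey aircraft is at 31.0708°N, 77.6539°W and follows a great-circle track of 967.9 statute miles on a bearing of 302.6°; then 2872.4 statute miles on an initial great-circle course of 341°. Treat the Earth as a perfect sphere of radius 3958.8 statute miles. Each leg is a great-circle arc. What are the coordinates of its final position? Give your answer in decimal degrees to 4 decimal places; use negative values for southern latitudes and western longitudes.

latitude 72.5850°, longitude -138.8092°

Apply the spherical direct solution leg by leg, carrying full precision between legs.
Leg 1: from (31.0708°, -77.6539°), δ = 967.9/3958.8 = 0.244493 rad, θ = 302.6° → φ = 37.7672°, λ = -92.6036°.
Leg 2: from (37.7672°, -92.6036°), δ = 2872.4/3958.8 = 0.725573 rad, θ = 341° → φ = 72.5850°, λ = -138.8092°.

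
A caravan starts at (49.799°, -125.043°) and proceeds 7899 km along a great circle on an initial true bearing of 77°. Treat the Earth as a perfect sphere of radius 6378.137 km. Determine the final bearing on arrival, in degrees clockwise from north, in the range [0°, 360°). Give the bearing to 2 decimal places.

final bearing 137.01°

The arc subtends δ = 7899/6378.137 = 1.238449 rad at the centre.
Start latitude φ₁ = 0.869157 rad; initial bearing θ = 1.343904 rad.
Applying the spherical law of cosines for sides, sin φ₂ = sin φ₁ cos δ + cos φ₁ sin δ cos θ = 0.386448, so φ₂ = 22.734°.
Then Δλ = atan2(0.594512, 0.031099) = 1.518534 rad, from sin θ sin δ cos φ₁ over cos δ − sin φ₁ sin φ₂.
λ₂ = -125.043° + 87.006° = -38.037°.
The forward bearing on arrival equals the back-azimuth from the destination plus 180°.
Back-azimuth from P₂ (22.73°, -38.04°) to P₁ (49.80°, -125.04°), with Δλ' = λ₁ − λ₂ = -87.01°: atan2( sin Δλ' cos φ₁ , cos φ₂ sin φ₁ − sin φ₂ cos φ₁ cos Δλ' ) = 317.01°.
Final bearing = (317.01° + 180°) mod 360° = 137.01°.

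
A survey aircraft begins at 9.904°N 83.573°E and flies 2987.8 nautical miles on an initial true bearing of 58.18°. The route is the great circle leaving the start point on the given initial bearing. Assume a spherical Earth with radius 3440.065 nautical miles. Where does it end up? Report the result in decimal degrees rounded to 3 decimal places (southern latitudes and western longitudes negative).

latitude 30.504°, longitude 132.411°

Angular distance δ = d/R = 2987.8 / 3440.065 = 0.868530 rad.
Start latitude φ₁ = 0.172857 rad; initial bearing θ = 1.015433 rad.
sin φ₂ = sin φ₁ cos δ + cos φ₁ sin δ cos θ = (0.171998)(0.645949) + (0.985097)(0.763380)(0.527252) = 0.507598
φ₂ = asin(0.507598) = 0.532394 rad = 30.504°.
For the longitude increment, Δλ = atan2( sin θ sin δ cos φ₁, cos δ − sin φ₁ sin φ₂ ) = atan2(0.638984, 0.558644) = 48.838°.
Hence λ₂ = 83.573° + 48.838° = 132.411°.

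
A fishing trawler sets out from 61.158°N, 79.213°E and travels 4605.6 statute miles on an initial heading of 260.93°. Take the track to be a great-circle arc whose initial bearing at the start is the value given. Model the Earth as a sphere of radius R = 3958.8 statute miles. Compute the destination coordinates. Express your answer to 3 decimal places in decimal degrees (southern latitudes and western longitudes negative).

latitude 16.097°, longitude 8.536°

Angular distance δ = d/R = 4605.6 / 3958.8 = 1.163383 rad.
Converting: φ₁ = 1.067408 rad, θ = 4.554088 rad.
Applying the spherical law of cosines for sides, sin φ₂ = sin φ₁ cos δ + cos φ₁ sin δ cos θ = 0.277263, so φ₂ = 16.097°.
Δλ = atan2( sin θ sin δ cos φ₁ , cos δ − sin φ₁ sin φ₂ ) = atan2(-0.437373, 0.153366) = -1.233540 rad = -70.677°.
λ₂ = 79.213° + -70.677° = 8.536°.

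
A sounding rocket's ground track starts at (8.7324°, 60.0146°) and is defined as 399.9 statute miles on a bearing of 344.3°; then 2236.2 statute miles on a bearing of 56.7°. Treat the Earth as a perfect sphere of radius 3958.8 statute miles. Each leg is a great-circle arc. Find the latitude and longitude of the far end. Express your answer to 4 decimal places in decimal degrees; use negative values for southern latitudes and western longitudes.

Apply the spherical direct solution leg by leg, carrying full precision between legs.
Leg 1: from (8.7324°, 60.0146°), δ = 399.9/3958.8 = 0.101015 rad, θ = 344.3° → φ = 14.3002°, λ = 58.4009°.
Leg 2: from (14.3002°, 58.4009°), δ = 2236.2/3958.8 = 0.564868 rad, θ = 56.7° → φ = 29.5656°, λ = 89.3575°.

latitude 29.5656°, longitude 89.3575°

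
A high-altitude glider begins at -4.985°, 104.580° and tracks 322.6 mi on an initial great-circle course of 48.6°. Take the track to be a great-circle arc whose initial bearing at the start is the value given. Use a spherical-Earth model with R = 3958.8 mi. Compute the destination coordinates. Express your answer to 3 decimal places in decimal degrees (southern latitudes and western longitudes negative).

Angular distance δ = d/R = 322.6 / 3958.8 = 0.081489 rad.
With φ₁ = -4.985° = -0.087005 rad and θ = 48.6° = 0.848230 rad:
Applying the spherical law of cosines for sides, sin φ₂ = sin φ₁ cos δ + cos φ₁ sin δ cos θ = -0.032980, so φ₂ = -1.890°.
Δλ = atan2( sin θ sin δ cos φ₁ , cos δ − sin φ₁ sin φ₂ ) = atan2(0.060827, 0.993816) = 0.061130 rad = 3.502°.
Hence λ₂ = 104.580° + 3.502° = 108.082°.

latitude -1.890°, longitude 108.082°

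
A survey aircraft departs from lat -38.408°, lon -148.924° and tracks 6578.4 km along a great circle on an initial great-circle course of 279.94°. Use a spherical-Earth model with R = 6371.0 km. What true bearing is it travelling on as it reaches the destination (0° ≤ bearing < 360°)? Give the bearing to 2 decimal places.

final bearing 307.99°

Central angle δ = d/R = 1.032554 rad.
With φ₁ = -38.408° = -0.670346 rad and θ = 279.94° = 4.885875 rad:
Applying the spherical law of cosines for sides, sin φ₂ = sin φ₁ cos δ + cos φ₁ sin δ cos θ = -0.202335, so φ₂ = -11.674°.
Then Δλ = atan2(-0.662714, 0.386926) = -1.042336 rad, from sin θ sin δ cos φ₁ over cos δ − sin φ₁ sin φ₂.
λ₂ = -148.924° + -59.721° = -208.645°, normalized to (−180°, 180°] → 151.355°.
The forward bearing on arrival equals the back-azimuth from the destination plus 180°.
Back-azimuth from P₂ (-11.67°, 151.35°) to P₁ (-38.41°, -148.92°), with Δλ' = λ₁ − λ₂ = -300.28°: atan2( sin Δλ' cos φ₁ , cos φ₂ sin φ₁ − sin φ₂ cos φ₁ cos Δλ' ) = 127.99°.
Final bearing = (127.99° + 180°) mod 360° = 307.99°.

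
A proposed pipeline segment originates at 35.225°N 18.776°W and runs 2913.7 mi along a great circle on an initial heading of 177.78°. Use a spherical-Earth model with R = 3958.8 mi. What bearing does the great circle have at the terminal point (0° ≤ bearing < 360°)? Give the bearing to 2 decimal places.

final bearing 178.17°

Central angle δ = d/R = 0.736006 rad.
With φ₁ = 35.225° = 0.614792 rad and θ = 177.78° = 3.102846 rad:
sin φ₂ = sin φ₁ cos δ + cos φ₁ sin δ cos θ = (0.576789)(0.741156) + (0.816893)(0.671333)(-0.999249) = -0.120505
φ₂ = asin(-0.120505) = -0.120799 rad = -6.921°.
Δλ = atan2( sin θ sin δ cos φ₁ , cos δ − sin φ₁ sin φ₂ ) = atan2(0.021243, 0.810662) = 0.026199 rad = 1.501°.
λ₂ = -18.776° + 1.501° = -17.275°.
The forward bearing on arrival equals the back-azimuth from the destination plus 180°.
Back-azimuth from P₂ (-6.92°, -17.27°) to P₁ (35.23°, -18.78°), with Δλ' = λ₁ − λ₂ = -1.50°: atan2( sin Δλ' cos φ₁ , cos φ₂ sin φ₁ − sin φ₂ cos φ₁ cos Δλ' ) = 358.17°.
Final bearing = (358.17° + 180°) mod 360° = 178.17°.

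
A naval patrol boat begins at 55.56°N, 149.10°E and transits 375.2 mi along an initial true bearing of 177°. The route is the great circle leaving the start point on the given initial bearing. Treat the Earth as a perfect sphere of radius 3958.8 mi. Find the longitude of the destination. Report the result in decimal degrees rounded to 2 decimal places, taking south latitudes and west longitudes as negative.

δ = 375.2/3958.8 = 0.094776 rad (5.4303°).
Start latitude φ₁ = 0.969705 rad; initial bearing θ = 3.089233 rad.
sin φ₂ = sin φ₁ cos δ + cos φ₁ sin δ cos θ = (0.824719)(0.995512) + (0.565543)(0.094634)(-0.998630) = 0.767571
φ₂ = asin(0.767571) = 0.875043 rad = 50.14°.
Then Δλ = atan2(0.002801, 0.362482) = 0.007727 rad, from sin θ sin δ cos φ₁ over cos δ − sin φ₁ sin φ₂.
λ₂ = 149.10° + 0.44° = 149.54°.

longitude 149.54°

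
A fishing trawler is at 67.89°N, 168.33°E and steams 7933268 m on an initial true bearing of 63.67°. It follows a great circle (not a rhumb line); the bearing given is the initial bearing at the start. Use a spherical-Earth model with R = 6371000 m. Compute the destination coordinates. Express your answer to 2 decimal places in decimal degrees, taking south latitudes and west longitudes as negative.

latitude 27.03°, longitude -84.10°

The arc subtends δ = 7933268/6371000 = 1.245216 rad at the centre.
Start latitude φ₁ = 1.184904 rad; initial bearing θ = 1.111251 rad.
Applying the spherical law of cosines for sides, sin φ₂ = sin φ₁ cos δ + cos φ₁ sin δ cos θ = 0.454510, so φ₂ = 27.03°.
For the longitude increment, Δλ = atan2( sin θ sin δ cos φ₁, cos δ − sin φ₁ sin φ₂ ) = atan2(0.319616, -0.101227) = 107.57°.
λ₂ = 168.33° + 107.57° = 275.90°, normalized to (−180°, 180°] → -84.10°.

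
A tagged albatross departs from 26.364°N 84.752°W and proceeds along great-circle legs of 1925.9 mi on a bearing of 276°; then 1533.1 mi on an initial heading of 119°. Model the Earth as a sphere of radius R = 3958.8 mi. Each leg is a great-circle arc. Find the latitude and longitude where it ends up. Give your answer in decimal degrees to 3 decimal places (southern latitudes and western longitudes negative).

Apply the spherical direct solution leg by leg, carrying full precision between legs.
Leg 1: from (26.364°, -84.752°), δ = 1925.9/3958.8 = 0.486486 rad, θ = 276° → φ = 25.870°, λ = -115.866°.
Leg 2: from (25.870°, -115.866°), δ = 1533.1/3958.8 = 0.387264 rad, θ = 119° → φ = 13.844°, λ = -95.978°.

latitude 13.844°, longitude -95.978°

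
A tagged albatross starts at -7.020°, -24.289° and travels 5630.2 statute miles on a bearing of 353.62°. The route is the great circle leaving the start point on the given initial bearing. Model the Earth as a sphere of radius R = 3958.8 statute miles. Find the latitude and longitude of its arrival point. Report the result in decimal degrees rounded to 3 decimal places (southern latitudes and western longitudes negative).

latitude 73.214°, longitude -46.656°

The arc subtends δ = 5630.2/3958.8 = 1.422199 rad at the centre.
With φ₁ = -7.020° = -0.122522 rad and θ = 353.62° = 6.171833 rad:
Destination latitude: φ₂ = arcsin( sin φ₁ cos δ + cos φ₁ sin δ cos θ ) = arcsin(0.957393) = 73.214°.
For the longitude increment, Δλ = atan2( sin θ sin δ cos φ₁, cos δ − sin φ₁ sin φ₂ ) = atan2(-0.109074, 0.265060) = -22.367°.
λ₂ = λ₁ + Δλ = -46.656°.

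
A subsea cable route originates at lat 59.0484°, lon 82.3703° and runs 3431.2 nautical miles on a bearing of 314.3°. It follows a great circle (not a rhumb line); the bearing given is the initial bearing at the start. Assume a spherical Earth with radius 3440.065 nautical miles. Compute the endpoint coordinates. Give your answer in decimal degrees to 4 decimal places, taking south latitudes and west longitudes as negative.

latitude 50.0836°, longitude -28.0780°

Central angle δ = d/R = 0.997423 rad.
Converting: φ₁ = 1.030589 rad, θ = 5.485570 rad.
Destination latitude: φ₂ = arcsin( sin φ₁ cos δ + cos φ₁ sin δ cos θ ) = arcsin(0.766982) = 50.0836°.
Then Δλ = atan2(-0.309224, -0.115296) = -1.927686 rad, from sin θ sin δ cos φ₁ over cos δ − sin φ₁ sin φ₂.
λ₂ = 82.3703° + -110.4483° = -28.0780°.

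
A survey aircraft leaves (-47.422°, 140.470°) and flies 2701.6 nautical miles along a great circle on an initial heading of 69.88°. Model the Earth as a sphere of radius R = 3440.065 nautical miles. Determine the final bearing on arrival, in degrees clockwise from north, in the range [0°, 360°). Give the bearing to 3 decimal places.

Central angle δ = d/R = 0.785334 rad.
Start latitude φ₁ = -0.827670 rad; initial bearing θ = 1.219636 rad.
sin φ₂ = sin φ₁ cos δ + cos φ₁ sin δ cos θ = (-0.736357)(0.707152) + (0.676593)(0.707061)(0.343987) = -0.356155
φ₂ = asin(-0.356155) = -0.364150 rad = -20.864°.
Δλ = atan2( sin θ sin δ cos φ₁ , cos δ − sin φ₁ sin φ₂ ) = atan2(0.449199, 0.444895) = 0.790212 rad = 45.276°.
λ₂ = 140.470° + 45.276° = 185.746°, normalized to (−180°, 180°] → -174.254°.
The forward bearing on arrival equals the back-azimuth from the destination plus 180°.
Back-azimuth from P₂ (-20.864°, -174.254°) to P₁ (-47.422°, 140.470°), with Δλ' = λ₁ − λ₂ = 314.724°: atan2( sin Δλ' cos φ₁ , cos φ₂ sin φ₁ − sin φ₂ cos φ₁ cos Δλ' ) = 222.835°.
Final bearing = (222.835° + 180°) mod 360° = 42.835°.

final bearing 42.835°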